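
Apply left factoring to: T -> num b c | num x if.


Common prefix: 'num'
Factored: T -> num T', T' -> b c | x if


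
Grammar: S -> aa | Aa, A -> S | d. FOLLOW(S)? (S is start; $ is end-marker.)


$ ∈ FOLLOW(S). For each A -> αBβ: add FIRST(β)\{ε} to FOLLOW(B); if β nullable, add FOLLOW(A).
FOLLOW(S) = {$, a}


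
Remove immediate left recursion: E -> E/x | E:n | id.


Left-recursive alternatives: E/x, E:n; non-recursive: id
Introduce E': E -> idE', E' -> /xE' | :nE' | ε


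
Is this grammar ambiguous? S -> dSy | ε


balanced d^n…y^n: each string has a unique parse
Unambiguous


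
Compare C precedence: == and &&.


'==' is equality (level 6); '&&' is logical AND (level 2)
Higher level binds tighter
'==' has higher precedence than '&&'


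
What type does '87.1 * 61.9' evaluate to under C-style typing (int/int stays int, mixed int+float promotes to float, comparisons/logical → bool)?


Operand types: float * float
Rule: mixed int/float promotes to float; int/int stays int
Result type: float


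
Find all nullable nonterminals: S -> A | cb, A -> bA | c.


A nonterminal is nullable iff some alternative derives ε (directly, or every symbol in it is nullable)
Nullable: {}


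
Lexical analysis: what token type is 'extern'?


Pattern: reserved word
Type: KEYWORD


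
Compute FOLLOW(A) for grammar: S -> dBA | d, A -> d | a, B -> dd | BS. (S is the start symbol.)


$ ∈ FOLLOW(S). For each A -> αBβ: add FIRST(β)\{ε} to FOLLOW(B); if β nullable, add FOLLOW(A).
FOLLOW(A) = {$, a, d}


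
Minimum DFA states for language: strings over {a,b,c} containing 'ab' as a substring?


KMP-style automaton: 2 progress states + 1 absorbing accept = 3
Minimal DFA: 3 states


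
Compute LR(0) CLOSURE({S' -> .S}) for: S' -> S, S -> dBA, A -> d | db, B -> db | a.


Start: S' -> .S
For each item with dot before a nonterminal B, add B -> .γ for every B-production
Closure: [S' -> .S, S -> .dBA]


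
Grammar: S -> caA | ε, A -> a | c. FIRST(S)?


Per alternative of S: FIRST(caA) = {c}; FIRST(ε) = {ε}
FIRST(S) = {c, ε}


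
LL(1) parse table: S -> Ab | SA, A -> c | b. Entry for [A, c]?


For [A, c]: 'c' ∈ FIRST(c)
Entry: A -> c


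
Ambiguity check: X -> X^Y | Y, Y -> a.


precedence layered via separate nonterminal Y: deterministic
Unambiguous


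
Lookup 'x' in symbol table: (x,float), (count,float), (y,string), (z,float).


Lookup 'x' → type float


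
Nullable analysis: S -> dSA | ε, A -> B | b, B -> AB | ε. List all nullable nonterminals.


A nonterminal is nullable iff some alternative derives ε (directly, or every symbol in it is nullable)
Nullable: {A, B, S}


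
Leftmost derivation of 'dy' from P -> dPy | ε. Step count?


Derivation: P => dPy => dy
Steps: 2


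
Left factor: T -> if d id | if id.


Common prefix: 'if'
Factored: T -> if T', T' -> d id | id


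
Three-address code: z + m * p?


Break into single-operator statements:
t1 = m * p
t2 = z + t1


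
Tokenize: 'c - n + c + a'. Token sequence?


Scan left to right, longest-match per lexeme
Tokens: ID(c), OP(-), ID(n), OP(+), ID(c), OP(+), ID(a)


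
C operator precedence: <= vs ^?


'<=' is relational (level 7); '^' is bitwise XOR (level 4)
Higher level binds tighter
'<=' has higher precedence than '^'


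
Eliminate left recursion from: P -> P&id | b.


Left-recursive alternatives: P&id; non-recursive: b
Introduce P': P -> bP', P' -> &idP' | ε


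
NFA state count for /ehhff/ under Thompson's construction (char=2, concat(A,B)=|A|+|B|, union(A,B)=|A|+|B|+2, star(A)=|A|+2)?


Syntax tree has 5 char leaf(s), 0 union(s), 0 star(s)
chars contribute 5×2 = 10; each union adds +2; each star adds +2
Total: 10 + 0 + 0 = 10 states


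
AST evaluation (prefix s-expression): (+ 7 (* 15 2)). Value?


Evaluate inner: (* 15 2) = 30
Evaluate root: (+ 7 30) = 37
Result: 37


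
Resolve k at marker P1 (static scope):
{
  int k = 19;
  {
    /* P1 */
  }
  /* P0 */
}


P1's block does not declare k; resolves to the enclosing declaration at depth 0
k = 19


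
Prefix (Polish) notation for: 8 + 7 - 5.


left-to-right (same/higher precedence on left): tree is (- (+ 8 7) 5)
Prefix: - + 8 7 5


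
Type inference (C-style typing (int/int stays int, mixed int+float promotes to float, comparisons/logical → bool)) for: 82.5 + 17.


Operand types: float + int
Rule: mixed int/float promotes to float; int/int stays int
Result type: float


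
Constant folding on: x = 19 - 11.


19 - 11 = 8 at compile time
Optimized: x = 8


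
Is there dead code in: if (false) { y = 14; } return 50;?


condition is constant false, so the whole block is unreachable
Dead: 'if (false) { y = 14; }'


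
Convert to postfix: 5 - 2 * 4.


* has higher precedence, evaluate 2*4 first
Postfix: 5 2 4 * -


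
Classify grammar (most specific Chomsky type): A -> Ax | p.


Left-linear: every RHS is a terminal or one nonterminal followed by a terminal
Classification: Type 3 (Regular)


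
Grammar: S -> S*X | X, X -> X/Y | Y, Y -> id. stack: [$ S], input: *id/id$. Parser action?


shift '*' to continue S -> S*X
Action: shift


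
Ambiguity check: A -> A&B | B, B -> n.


precedence layered via separate nonterminal B: deterministic
Unambiguous


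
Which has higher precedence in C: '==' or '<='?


'<=' is relational (level 7); '==' is equality (level 6)
Higher level binds tighter
'<=' has higher precedence than '=='


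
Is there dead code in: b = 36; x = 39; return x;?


b is assigned but never read
Dead: 'b = 36'


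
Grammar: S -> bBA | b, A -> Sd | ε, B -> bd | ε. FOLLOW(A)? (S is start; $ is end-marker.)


$ ∈ FOLLOW(S). For each A -> αBβ: add FIRST(β)\{ε} to FOLLOW(B); if β nullable, add FOLLOW(A).
FOLLOW(A) = {$, d}


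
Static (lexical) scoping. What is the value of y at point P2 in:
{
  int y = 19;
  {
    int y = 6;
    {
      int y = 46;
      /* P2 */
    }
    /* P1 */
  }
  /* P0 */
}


y declared in the same block as P2
y = 46


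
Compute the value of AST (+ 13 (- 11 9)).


Evaluate inner: (- 11 9) = 2
Evaluate root: (+ 13 2) = 15
Result: 15


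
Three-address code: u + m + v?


Break into single-operator statements:
t1 = u + m
t2 = t1 + v


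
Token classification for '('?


Pattern: delimiter/punctuation
Type: PUNCTUATION


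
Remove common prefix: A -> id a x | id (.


Common prefix: 'id'
Factored: A -> id A', A' -> a x | (


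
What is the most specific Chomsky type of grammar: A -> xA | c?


Right-linear: every RHS is a terminal or a terminal followed by one nonterminal
Classification: Type 3 (Regular)


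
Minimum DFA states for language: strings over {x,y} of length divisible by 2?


Track length mod 2: states 0..1, accept at 0
Minimal DFA: 2 states


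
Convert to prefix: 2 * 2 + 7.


left-to-right (same/higher precedence on left): tree is (+ (* 2 2) 7)
Prefix: + * 2 2 7


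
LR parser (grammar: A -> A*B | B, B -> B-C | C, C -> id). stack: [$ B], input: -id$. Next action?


shift '-' to continue B -> B-C
Action: shift


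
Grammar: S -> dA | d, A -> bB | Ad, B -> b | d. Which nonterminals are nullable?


A nonterminal is nullable iff some alternative derives ε (directly, or every symbol in it is nullable)
Nullable: {}


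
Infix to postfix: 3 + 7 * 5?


* has higher precedence, evaluate 7*5 first
Postfix: 3 7 5 * +


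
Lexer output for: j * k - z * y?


Scan left to right, longest-match per lexeme
Tokens: ID(j), OP(*), ID(k), OP(-), ID(z), OP(*), ID(y)


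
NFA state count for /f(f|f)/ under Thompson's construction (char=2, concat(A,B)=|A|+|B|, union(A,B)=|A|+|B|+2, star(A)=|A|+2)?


Syntax tree has 3 char leaf(s), 1 union(s), 0 star(s)
chars contribute 3×2 = 6; each union adds +2; each star adds +2
Total: 6 + 2 + 0 = 8 states


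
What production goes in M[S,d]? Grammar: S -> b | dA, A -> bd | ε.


For [S, d]: 'd' ∈ FIRST(dA)
Entry: S -> dA


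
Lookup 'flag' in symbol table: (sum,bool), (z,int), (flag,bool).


Lookup 'flag' → type bool


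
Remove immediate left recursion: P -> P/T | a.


Left-recursive alternatives: P/T; non-recursive: a
Introduce P': P -> aP', P' -> /TP' | ε


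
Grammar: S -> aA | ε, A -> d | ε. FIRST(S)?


Per alternative of S: FIRST(aA) = {a}; FIRST(ε) = {ε}
FIRST(S) = {a, ε}


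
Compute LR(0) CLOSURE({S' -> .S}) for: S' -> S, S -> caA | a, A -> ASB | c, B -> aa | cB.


Start: S' -> .S
For each item with dot before a nonterminal B, add B -> .γ for every B-production
Closure: [S' -> .S, S -> .caA, S -> .a]


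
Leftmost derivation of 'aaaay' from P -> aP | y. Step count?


Derivation: P => aP => aaP => aaaP => aaaaP => aaaay
Steps: 5


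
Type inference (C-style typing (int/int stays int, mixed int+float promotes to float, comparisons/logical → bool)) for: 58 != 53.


Operand types: int != int
Rule: comparison yields bool
Result type: bool


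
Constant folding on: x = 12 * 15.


12 * 15 = 180 at compile time
Optimized: x = 180


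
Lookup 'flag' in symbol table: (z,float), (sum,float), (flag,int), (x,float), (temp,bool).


Lookup 'flag' → type int


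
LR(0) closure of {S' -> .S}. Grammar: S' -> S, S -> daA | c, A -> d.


Start: S' -> .S
For each item with dot before a nonterminal B, add B -> .γ for every B-production
Closure: [S' -> .S, S -> .daA, S -> .c]


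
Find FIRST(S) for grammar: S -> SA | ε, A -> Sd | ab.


Per alternative of S: FIRST(SA) = {a, d}; FIRST(ε) = {ε}
FIRST(S) = {a, d, ε}


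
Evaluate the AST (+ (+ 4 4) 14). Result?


Evaluate inner: (+ 4 4) = 8
Evaluate root: (+ 8 14) = 22
Result: 22


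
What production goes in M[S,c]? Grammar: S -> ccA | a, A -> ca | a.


For [S, c]: 'c' ∈ FIRST(ccA)
Entry: S -> ccA


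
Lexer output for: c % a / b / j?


Scan left to right, longest-match per lexeme
Tokens: ID(c), OP(%), ID(a), OP(/), ID(b), OP(/), ID(j)


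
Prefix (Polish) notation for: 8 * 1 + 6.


left-to-right (same/higher precedence on left): tree is (+ (* 8 1) 6)
Prefix: + * 8 1 6


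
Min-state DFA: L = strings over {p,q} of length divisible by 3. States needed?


Track length mod 3: states 0..2, accept at 0
Minimal DFA: 3 states


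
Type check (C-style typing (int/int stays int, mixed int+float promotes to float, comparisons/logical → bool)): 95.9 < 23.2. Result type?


Operand types: float < float
Rule: comparison yields bool
Result type: bool


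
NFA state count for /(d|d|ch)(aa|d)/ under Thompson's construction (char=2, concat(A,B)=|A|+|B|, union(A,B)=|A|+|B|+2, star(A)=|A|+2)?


Syntax tree has 7 char leaf(s), 3 union(s), 0 star(s)
chars contribute 7×2 = 14; each union adds +2; each star adds +2
Total: 14 + 6 + 0 = 20 states


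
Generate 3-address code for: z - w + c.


Break into single-operator statements:
t1 = z - w
t2 = t1 + c


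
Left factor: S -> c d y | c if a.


Common prefix: 'c'
Factored: S -> c S', S' -> d y | if a


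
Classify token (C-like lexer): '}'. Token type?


Pattern: delimiter/punctuation
Type: PUNCTUATION


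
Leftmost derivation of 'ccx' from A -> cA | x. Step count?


Derivation: A => cA => ccA => ccx
Steps: 3


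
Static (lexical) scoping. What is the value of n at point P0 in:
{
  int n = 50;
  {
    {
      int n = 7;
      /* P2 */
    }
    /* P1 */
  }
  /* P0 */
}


n declared in the same block as P0
n = 50


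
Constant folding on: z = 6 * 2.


6 * 2 = 12 at compile time
Optimized: z = 12


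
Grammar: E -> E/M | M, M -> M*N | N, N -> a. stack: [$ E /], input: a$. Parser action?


no handle ('E/' is not any RHS); shift 'a'
Action: shift


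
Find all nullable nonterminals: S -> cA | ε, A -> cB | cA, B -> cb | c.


A nonterminal is nullable iff some alternative derives ε (directly, or every symbol in it is nullable)
Nullable: {S}


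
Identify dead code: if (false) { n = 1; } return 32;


condition is constant false, so the whole block is unreachable
Dead: 'if (false) { n = 1; }'


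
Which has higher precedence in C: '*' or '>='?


'*' is multiplicative (level 10); '>=' is relational (level 7)
Higher level binds tighter
'*' has higher precedence than '>='


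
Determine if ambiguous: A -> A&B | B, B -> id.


precedence layered via separate nonterminal B: deterministic
Unambiguous


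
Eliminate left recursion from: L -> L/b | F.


Left-recursive alternatives: L/b; non-recursive: F
Introduce L': L -> FL', L' -> /bL' | ε


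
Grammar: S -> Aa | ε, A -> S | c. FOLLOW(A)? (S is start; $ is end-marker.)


$ ∈ FOLLOW(S). For each A -> αBβ: add FIRST(β)\{ε} to FOLLOW(B); if β nullable, add FOLLOW(A).
FOLLOW(A) = {a}


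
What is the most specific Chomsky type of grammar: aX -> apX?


LHS has context (more than one symbol) and |LHS| ≤ |RHS|
Classification: Type 1 (Context-Sensitive)


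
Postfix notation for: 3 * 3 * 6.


Left to right (same or higher precedence on left)
Postfix: 3 3 * 6 *


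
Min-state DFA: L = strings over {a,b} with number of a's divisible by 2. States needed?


Track (count of a) mod 2: states 0..1, accept at 0
Minimal DFA: 2 states


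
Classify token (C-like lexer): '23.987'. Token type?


Pattern: digits with a decimal point
Type: FLOAT_LITERAL


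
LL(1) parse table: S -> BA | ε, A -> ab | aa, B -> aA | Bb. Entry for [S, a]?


For [S, a]: 'a' ∈ FIRST(BA)
Entry: S -> BA


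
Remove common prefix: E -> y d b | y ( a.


Common prefix: 'y'
Factored: E -> y E', E' -> d b | ( a


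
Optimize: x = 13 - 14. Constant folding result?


13 - 14 = -1 at compile time
Optimized: x = -1


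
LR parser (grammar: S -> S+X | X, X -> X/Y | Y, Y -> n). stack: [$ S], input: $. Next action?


start symbol S on stack, input exhausted
Action: accept


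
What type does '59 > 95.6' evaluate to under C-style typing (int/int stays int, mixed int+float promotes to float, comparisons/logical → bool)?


Operand types: int > float
Rule: comparison yields bool
Result type: bool


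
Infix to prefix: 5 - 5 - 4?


left-to-right (same/higher precedence on left): tree is (- (- 5 5) 4)
Prefix: - - 5 5 4


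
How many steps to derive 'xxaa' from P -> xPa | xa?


Derivation: P => xPa => xxaa
Steps: 2


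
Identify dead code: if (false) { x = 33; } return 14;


condition is constant false, so the whole block is unreachable
Dead: 'if (false) { x = 33; }'


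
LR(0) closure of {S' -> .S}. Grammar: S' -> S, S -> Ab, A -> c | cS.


Start: S' -> .S
For each item with dot before a nonterminal B, add B -> .γ for every B-production
Closure: [S' -> .S, S -> .Ab, A -> .c, A -> .cS]


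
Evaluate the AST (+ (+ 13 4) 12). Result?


Evaluate inner: (+ 13 4) = 17
Evaluate root: (+ 17 12) = 29
Result: 29


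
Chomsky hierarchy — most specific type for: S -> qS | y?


Right-linear: every RHS is a terminal or a terminal followed by one nonterminal
Classification: Type 3 (Regular)


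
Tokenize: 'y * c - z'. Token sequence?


Scan left to right, longest-match per lexeme
Tokens: ID(y), OP(*), ID(c), OP(-), ID(z)


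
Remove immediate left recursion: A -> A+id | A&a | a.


Left-recursive alternatives: A+id, A&a; non-recursive: a
Introduce A': A -> aA', A' -> +idA' | &aA' | ε


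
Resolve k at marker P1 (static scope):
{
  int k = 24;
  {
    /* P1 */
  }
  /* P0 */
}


P1's block does not declare k; resolves to the enclosing declaration at depth 0
k = 24


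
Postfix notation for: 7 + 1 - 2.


Left to right (same or higher precedence on left)
Postfix: 7 1 + 2 -


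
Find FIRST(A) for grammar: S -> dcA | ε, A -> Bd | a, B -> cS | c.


Per alternative of A: FIRST(Bd) = {c}; FIRST(a) = {a}
FIRST(A) = {a, c}


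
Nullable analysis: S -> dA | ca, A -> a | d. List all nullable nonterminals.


A nonterminal is nullable iff some alternative derives ε (directly, or every symbol in it is nullable)
Nullable: {}


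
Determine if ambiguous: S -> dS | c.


right-linear, alternatives start with distinct terminals 'd' vs 'c': unique leftmost derivation
Unambiguous


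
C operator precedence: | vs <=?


'<=' is relational (level 7); '|' is bitwise OR (level 3)
Higher level binds tighter
'<=' has higher precedence than '|'


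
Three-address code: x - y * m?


Break into single-operator statements:
t1 = y * m
t2 = x - t1


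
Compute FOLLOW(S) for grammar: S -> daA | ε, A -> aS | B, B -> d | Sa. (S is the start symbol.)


$ ∈ FOLLOW(S). For each A -> αBβ: add FIRST(β)\{ε} to FOLLOW(B); if β nullable, add FOLLOW(A).
FOLLOW(S) = {$, a}


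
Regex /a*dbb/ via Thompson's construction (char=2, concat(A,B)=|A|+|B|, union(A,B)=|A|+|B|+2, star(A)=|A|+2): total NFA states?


Syntax tree has 4 char leaf(s), 0 union(s), 1 star(s)
chars contribute 4×2 = 8; each union adds +2; each star adds +2
Total: 8 + 0 + 2 = 10 states


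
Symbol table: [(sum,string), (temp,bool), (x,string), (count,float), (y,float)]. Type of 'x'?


Lookup 'x' → type string


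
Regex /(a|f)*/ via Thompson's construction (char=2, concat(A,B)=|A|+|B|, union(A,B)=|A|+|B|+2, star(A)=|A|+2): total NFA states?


Syntax tree has 2 char leaf(s), 1 union(s), 1 star(s)
chars contribute 2×2 = 4; each union adds +2; each star adds +2
Total: 4 + 2 + 2 = 8 states


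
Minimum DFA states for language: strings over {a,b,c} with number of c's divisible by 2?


Track (count of c) mod 2: states 0..1, accept at 0
Minimal DFA: 2 states


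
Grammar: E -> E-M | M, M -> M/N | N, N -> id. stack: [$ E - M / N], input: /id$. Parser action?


handle 'M/N' on top
Action: reduce (M -> M/N)


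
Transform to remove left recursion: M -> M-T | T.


Left-recursive alternatives: M-T; non-recursive: T
Introduce M': M -> TM', M' -> -TM' | ε


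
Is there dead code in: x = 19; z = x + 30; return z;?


x is read by z's definition; z is returned
No dead code


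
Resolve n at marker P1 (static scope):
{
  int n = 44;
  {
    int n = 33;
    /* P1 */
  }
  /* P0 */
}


n declared in the same block as P1
n = 33


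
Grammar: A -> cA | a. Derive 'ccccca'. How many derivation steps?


Derivation: A => cA => ccA => cccA => ccccA => cccccA => ccccca
Steps: 6


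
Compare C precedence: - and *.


'*' is multiplicative (level 10); '-' is additive (level 9)
Higher level binds tighter
'*' has higher precedence than '-'


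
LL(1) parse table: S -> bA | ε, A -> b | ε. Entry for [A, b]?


For [A, b]: 'b' ∈ FIRST(b)
Entry: A -> b


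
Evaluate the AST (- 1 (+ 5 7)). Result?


Evaluate inner: (+ 5 7) = 12
Evaluate root: (- 1 12) = -11
Result: -11


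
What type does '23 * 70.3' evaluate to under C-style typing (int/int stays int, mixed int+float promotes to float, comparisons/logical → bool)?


Operand types: int * float
Rule: mixed int/float promotes to float; int/int stays int
Result type: float


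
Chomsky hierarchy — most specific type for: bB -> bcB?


LHS has context (more than one symbol) and |LHS| ≤ |RHS|
Classification: Type 1 (Context-Sensitive)


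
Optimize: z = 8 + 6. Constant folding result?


8 + 6 = 14 at compile time
Optimized: z = 14


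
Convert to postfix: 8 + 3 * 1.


* has higher precedence, evaluate 3*1 first
Postfix: 8 3 1 * +


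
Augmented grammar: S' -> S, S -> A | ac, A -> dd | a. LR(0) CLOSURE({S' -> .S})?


Start: S' -> .S
For each item with dot before a nonterminal B, add B -> .γ for every B-production
Closure: [S' -> .S, S -> .A, S -> .ac, A -> .dd, A -> .a]


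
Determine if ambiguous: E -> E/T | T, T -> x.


precedence layered via separate nonterminal T: deterministic
Unambiguous


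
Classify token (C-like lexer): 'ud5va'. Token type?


Pattern: letter/underscore followed by alphanumerics, not a keyword
Type: IDENTIFIER


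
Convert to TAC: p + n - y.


Break into single-operator statements:
t1 = p + n
t2 = t1 - y


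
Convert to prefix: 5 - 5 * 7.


'*' binds tighter: tree is (- 5 (* 5 7))
Prefix: - 5 * 5 7


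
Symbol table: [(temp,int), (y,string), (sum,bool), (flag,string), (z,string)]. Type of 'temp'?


Lookup 'temp' → type int


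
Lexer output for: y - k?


Scan left to right, longest-match per lexeme
Tokens: ID(y), OP(-), ID(k)


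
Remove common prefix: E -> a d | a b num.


Common prefix: 'a'
Factored: E -> a E', E' -> d | b num


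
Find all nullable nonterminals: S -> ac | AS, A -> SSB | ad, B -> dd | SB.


A nonterminal is nullable iff some alternative derives ε (directly, or every symbol in it is nullable)
Nullable: {}


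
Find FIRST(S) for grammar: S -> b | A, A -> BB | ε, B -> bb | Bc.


Per alternative of S: FIRST(b) = {b}; FIRST(A) = {b, ε}
FIRST(S) = {b, ε}


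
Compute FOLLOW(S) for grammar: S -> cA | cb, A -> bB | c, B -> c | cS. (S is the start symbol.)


$ ∈ FOLLOW(S). For each A -> αBβ: add FIRST(β)\{ε} to FOLLOW(B); if β nullable, add FOLLOW(A).
FOLLOW(S) = {$}


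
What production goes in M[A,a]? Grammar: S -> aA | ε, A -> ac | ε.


For [A, a]: 'a' ∈ FIRST(ac)
Entry: A -> ac


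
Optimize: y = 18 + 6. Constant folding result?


18 + 6 = 24 at compile time
Optimized: y = 24


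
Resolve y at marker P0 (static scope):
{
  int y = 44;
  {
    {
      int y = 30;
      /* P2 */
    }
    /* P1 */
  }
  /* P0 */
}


y declared in the same block as P0
y = 44


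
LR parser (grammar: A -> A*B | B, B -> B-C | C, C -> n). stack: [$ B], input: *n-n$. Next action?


lookahead ∉ {-} so B won't extend; reduce A -> B
Action: reduce (A -> B)


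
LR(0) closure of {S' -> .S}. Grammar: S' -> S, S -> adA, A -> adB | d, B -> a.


Start: S' -> .S
For each item with dot before a nonterminal B, add B -> .γ for every B-production
Closure: [S' -> .S, S -> .adA]


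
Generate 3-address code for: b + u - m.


Break into single-operator statements:
t1 = b + u
t2 = t1 - m


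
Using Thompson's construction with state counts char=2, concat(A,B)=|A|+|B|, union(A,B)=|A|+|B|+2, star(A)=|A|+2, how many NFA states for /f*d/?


Syntax tree has 2 char leaf(s), 0 union(s), 1 star(s)
chars contribute 2×2 = 4; each union adds +2; each star adds +2
Total: 4 + 0 + 2 = 6 states


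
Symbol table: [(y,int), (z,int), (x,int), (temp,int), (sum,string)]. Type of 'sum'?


Lookup 'sum' → type string


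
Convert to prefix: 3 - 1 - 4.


left-to-right (same/higher precedence on left): tree is (- (- 3 1) 4)
Prefix: - - 3 1 4


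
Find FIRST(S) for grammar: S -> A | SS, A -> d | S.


Per alternative of S: FIRST(A) = {d}; FIRST(SS) = {d}
FIRST(S) = {d}


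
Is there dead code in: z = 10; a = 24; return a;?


z is assigned but never read
Dead: 'z = 10'


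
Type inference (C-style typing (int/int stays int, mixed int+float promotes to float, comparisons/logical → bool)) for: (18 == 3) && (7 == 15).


Operand types: bool && bool
Rule: logical operators take bool operands and yield bool
Result type: bool


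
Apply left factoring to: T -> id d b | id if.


Common prefix: 'id'
Factored: T -> id T', T' -> d b | if


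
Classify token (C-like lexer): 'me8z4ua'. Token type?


Pattern: letter/underscore followed by alphanumerics, not a keyword
Type: IDENTIFIER


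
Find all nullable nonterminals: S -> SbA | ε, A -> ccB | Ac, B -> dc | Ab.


A nonterminal is nullable iff some alternative derives ε (directly, or every symbol in it is nullable)
Nullable: {S}


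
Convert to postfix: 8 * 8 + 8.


Left to right (same or higher precedence on left)
Postfix: 8 8 * 8 +


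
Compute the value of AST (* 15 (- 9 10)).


Evaluate inner: (- 9 10) = -1
Evaluate root: (* 15 -1) = -15
Result: -15


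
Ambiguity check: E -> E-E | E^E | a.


'a-a^a' has two parse trees (no precedence encoded between - and ^)
Ambiguous


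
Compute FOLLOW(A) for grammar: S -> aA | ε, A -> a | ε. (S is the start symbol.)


$ ∈ FOLLOW(S). For each A -> αBβ: add FIRST(β)\{ε} to FOLLOW(B); if β nullable, add FOLLOW(A).
FOLLOW(A) = {$}


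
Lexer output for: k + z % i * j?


Scan left to right, longest-match per lexeme
Tokens: ID(k), OP(+), ID(z), OP(%), ID(i), OP(*), ID(j)


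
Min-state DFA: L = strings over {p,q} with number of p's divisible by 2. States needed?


Track (count of p) mod 2: states 0..1, accept at 0
Minimal DFA: 2 states


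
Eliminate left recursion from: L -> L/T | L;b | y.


Left-recursive alternatives: L/T, L;b; non-recursive: y
Introduce L': L -> yL', L' -> /TL' | ;bL' | ε


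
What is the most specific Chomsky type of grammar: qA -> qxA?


LHS has context (more than one symbol) and |LHS| ≤ |RHS|
Classification: Type 1 (Context-Sensitive)


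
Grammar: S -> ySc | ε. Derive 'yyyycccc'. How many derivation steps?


Derivation: S => ySc => yyScc => yyySccc => yyyyScccc => yyyycccc
Steps: 5


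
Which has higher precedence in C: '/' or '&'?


'/' is multiplicative (level 10); '&' is bitwise AND (level 5)
Higher level binds tighter
'/' has higher precedence than '&'


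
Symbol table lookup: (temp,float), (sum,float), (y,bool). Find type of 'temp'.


Lookup 'temp' → type float


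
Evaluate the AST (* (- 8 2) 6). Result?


Evaluate inner: (- 8 2) = 6
Evaluate root: (* 6 6) = 36
Result: 36


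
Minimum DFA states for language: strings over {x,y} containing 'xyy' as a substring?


KMP-style automaton: 3 progress states + 1 absorbing accept = 4
Minimal DFA: 4 states


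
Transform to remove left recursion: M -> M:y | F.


Left-recursive alternatives: M:y; non-recursive: F
Introduce M': M -> FM', M' -> :yM' | ε


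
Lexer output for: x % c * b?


Scan left to right, longest-match per lexeme
Tokens: ID(x), OP(%), ID(c), OP(*), ID(b)


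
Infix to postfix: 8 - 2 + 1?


Left to right (same or higher precedence on left)
Postfix: 8 2 - 1 +


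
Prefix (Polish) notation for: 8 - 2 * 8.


'*' binds tighter: tree is (- 8 (* 2 8))
Prefix: - 8 * 2 8


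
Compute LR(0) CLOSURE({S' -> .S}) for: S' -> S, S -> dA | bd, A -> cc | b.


Start: S' -> .S
For each item with dot before a nonterminal B, add B -> .γ for every B-production
Closure: [S' -> .S, S -> .dA, S -> .bd]


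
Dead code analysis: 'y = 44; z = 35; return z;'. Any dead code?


y is assigned but never read
Dead: 'y = 44'


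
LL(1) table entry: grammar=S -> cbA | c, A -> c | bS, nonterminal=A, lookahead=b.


For [A, b]: 'b' ∈ FIRST(bS)
Entry: A -> bS


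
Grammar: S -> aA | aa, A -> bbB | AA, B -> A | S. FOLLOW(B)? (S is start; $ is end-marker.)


$ ∈ FOLLOW(S). For each A -> αBβ: add FIRST(β)\{ε} to FOLLOW(B); if β nullable, add FOLLOW(A).
FOLLOW(B) = {$, b}


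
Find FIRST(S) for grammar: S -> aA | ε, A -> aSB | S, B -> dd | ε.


Per alternative of S: FIRST(aA) = {a}; FIRST(ε) = {ε}
FIRST(S) = {a, ε}


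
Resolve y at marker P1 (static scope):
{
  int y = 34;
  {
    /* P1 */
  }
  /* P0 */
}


P1's block does not declare y; resolves to the enclosing declaration at depth 0
y = 34


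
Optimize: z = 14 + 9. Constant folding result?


14 + 9 = 23 at compile time
Optimized: z = 23


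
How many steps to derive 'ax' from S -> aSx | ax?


Derivation: S => ax
Steps: 1


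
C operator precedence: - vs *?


'*' is multiplicative (level 10); '-' is additive (level 9)
Higher level binds tighter
'*' has higher precedence than '-'


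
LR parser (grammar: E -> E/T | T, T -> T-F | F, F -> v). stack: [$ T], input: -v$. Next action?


shift '-' to continue T -> T-F
Action: shift


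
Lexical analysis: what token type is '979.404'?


Pattern: digits with a decimal point
Type: FLOAT_LITERAL


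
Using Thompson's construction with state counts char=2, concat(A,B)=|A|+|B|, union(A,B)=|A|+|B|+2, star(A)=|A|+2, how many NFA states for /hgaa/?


Syntax tree has 4 char leaf(s), 0 union(s), 0 star(s)
chars contribute 4×2 = 8; each union adds +2; each star adds +2
Total: 8 + 0 + 0 = 8 states


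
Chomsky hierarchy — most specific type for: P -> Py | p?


Left-linear: every RHS is a terminal or one nonterminal followed by a terminal
Classification: Type 3 (Regular)


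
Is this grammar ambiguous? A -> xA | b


right-linear, alternatives start with distinct terminals 'x' vs 'b': unique leftmost derivation
Unambiguous


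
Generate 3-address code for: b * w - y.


Break into single-operator statements:
t1 = b * w
t2 = t1 - y


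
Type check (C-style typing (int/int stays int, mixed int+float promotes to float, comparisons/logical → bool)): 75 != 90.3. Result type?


Operand types: int != float
Rule: comparison yields bool
Result type: bool


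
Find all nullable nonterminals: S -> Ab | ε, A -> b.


A nonterminal is nullable iff some alternative derives ε (directly, or every symbol in it is nullable)
Nullable: {S}


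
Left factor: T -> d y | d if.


Common prefix: 'd'
Factored: T -> d T', T' -> y | if


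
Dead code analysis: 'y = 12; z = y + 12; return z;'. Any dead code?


y is read by z's definition; z is returned
No dead code


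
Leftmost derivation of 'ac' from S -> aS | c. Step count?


Derivation: S => aS => ac
Steps: 2


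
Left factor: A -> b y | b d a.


Common prefix: 'b'
Factored: A -> b A', A' -> y | d a


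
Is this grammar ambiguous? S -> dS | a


right-linear, alternatives start with distinct terminals 'd' vs 'a': unique leftmost derivation
Unambiguous


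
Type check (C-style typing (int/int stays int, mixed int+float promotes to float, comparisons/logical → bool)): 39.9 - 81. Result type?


Operand types: float - int
Rule: mixed int/float promotes to float; int/int stays int
Result type: float


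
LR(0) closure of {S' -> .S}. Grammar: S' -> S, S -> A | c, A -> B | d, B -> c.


Start: S' -> .S
For each item with dot before a nonterminal B, add B -> .γ for every B-production
Closure: [S' -> .S, S -> .A, S -> .c, A -> .B, A -> .d, B -> .c]


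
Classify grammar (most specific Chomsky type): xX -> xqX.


LHS has context (more than one symbol) and |LHS| ≤ |RHS|
Classification: Type 1 (Context-Sensitive)


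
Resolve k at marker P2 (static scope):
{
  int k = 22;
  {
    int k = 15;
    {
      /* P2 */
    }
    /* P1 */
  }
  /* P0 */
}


P2's block does not declare k; resolves to the enclosing declaration at depth 1
k = 15


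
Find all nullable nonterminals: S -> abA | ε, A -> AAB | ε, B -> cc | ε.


A nonterminal is nullable iff some alternative derives ε (directly, or every symbol in it is nullable)
Nullable: {A, B, S}


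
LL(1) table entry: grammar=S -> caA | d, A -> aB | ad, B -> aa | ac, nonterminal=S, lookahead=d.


For [S, d]: 'd' ∈ FIRST(d)
Entry: S -> d


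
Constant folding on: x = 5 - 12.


5 - 12 = -7 at compile time
Optimized: x = -7


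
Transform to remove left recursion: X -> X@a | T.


Left-recursive alternatives: X@a; non-recursive: T
Introduce X': X -> TX', X' -> @aX' | ε


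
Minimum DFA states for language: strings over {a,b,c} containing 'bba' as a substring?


KMP-style automaton: 3 progress states + 1 absorbing accept = 4
Minimal DFA: 4 states


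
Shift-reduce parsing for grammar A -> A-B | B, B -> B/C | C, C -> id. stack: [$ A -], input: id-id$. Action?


no handle ('A-' is not any RHS); shift 'id'
Action: shift


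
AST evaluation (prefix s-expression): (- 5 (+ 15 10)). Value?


Evaluate inner: (+ 15 10) = 25
Evaluate root: (- 5 25) = -20
Result: -20


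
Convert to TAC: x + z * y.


Break into single-operator statements:
t1 = z * y
t2 = x + t1


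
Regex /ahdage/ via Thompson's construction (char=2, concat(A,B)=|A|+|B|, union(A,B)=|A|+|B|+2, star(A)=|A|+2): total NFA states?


Syntax tree has 6 char leaf(s), 0 union(s), 0 star(s)
chars contribute 6×2 = 12; each union adds +2; each star adds +2
Total: 12 + 0 + 0 = 12 states


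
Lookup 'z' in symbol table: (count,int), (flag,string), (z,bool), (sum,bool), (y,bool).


Lookup 'z' → type bool


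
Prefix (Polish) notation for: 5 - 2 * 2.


'*' binds tighter: tree is (- 5 (* 2 2))
Prefix: - 5 * 2 2


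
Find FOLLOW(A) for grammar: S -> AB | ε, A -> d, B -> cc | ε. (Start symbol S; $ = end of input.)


$ ∈ FOLLOW(S). For each A -> αBβ: add FIRST(β)\{ε} to FOLLOW(B); if β nullable, add FOLLOW(A).
FOLLOW(A) = {$, c}


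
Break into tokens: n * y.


Scan left to right, longest-match per lexeme
Tokens: ID(n), OP(*), ID(y)


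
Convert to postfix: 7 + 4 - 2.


Left to right (same or higher precedence on left)
Postfix: 7 4 + 2 -


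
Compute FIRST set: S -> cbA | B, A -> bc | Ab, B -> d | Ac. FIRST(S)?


Per alternative of S: FIRST(cbA) = {c}; FIRST(B) = {b, d}
FIRST(S) = {b, c, d}


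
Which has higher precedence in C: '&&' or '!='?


'!=' is equality (level 6); '&&' is logical AND (level 2)
Higher level binds tighter
'!=' has higher precedence than '&&'


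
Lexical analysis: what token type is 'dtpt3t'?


Pattern: letter/underscore followed by alphanumerics, not a keyword
Type: IDENTIFIER


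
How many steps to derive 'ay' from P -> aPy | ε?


Derivation: P => aPy => ay
Steps: 2


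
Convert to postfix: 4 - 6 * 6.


* has higher precedence, evaluate 6*6 first
Postfix: 4 6 6 * -


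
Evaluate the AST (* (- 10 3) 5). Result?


Evaluate inner: (- 10 3) = 7
Evaluate root: (* 7 5) = 35
Result: 35


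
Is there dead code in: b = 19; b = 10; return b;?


first assignment to b is overwritten before any read
Dead: 'b = 19'


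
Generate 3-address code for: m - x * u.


Break into single-operator statements:
t1 = x * u
t2 = m - t1


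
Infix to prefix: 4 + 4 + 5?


left-to-right (same/higher precedence on left): tree is (+ (+ 4 4) 5)
Prefix: + + 4 4 5


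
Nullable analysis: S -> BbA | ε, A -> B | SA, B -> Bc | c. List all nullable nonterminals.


A nonterminal is nullable iff some alternative derives ε (directly, or every symbol in it is nullable)
Nullable: {S}


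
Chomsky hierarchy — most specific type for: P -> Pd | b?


Left-linear: every RHS is a terminal or one nonterminal followed by a terminal
Classification: Type 3 (Regular)


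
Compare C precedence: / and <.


'/' is multiplicative (level 10); '<' is relational (level 7)
Higher level binds tighter
'/' has higher precedence than '<'


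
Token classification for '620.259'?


Pattern: digits with a decimal point
Type: FLOAT_LITERAL


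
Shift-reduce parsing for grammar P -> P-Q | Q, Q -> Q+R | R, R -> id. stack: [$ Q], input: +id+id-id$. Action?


shift '+' to continue Q -> Q+R
Action: shift


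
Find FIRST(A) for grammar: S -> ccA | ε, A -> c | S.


Per alternative of A: FIRST(c) = {c}; FIRST(S) = {c, ε}
FIRST(A) = {c, ε}


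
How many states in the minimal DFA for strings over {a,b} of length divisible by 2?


Track length mod 2: states 0..1, accept at 0
Minimal DFA: 2 states


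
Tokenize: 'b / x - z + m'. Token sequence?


Scan left to right, longest-match per lexeme
Tokens: ID(b), OP(/), ID(x), OP(-), ID(z), OP(+), ID(m)


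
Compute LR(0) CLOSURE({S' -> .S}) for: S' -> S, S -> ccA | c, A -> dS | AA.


Start: S' -> .S
For each item with dot before a nonterminal B, add B -> .γ for every B-production
Closure: [S' -> .S, S -> .ccA, S -> .c]


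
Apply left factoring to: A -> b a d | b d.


Common prefix: 'b'
Factored: A -> b A', A' -> a d | d


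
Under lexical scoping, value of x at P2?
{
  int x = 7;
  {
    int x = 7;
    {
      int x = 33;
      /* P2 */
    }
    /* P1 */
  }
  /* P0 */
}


x declared in the same block as P2
x = 33


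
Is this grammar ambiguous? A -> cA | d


right-linear, alternatives start with distinct terminals 'c' vs 'd': unique leftmost derivation
Unambiguous


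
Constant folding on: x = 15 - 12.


15 - 12 = 3 at compile time
Optimized: x = 3


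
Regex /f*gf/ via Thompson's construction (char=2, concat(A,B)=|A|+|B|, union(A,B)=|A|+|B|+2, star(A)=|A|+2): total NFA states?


Syntax tree has 3 char leaf(s), 0 union(s), 1 star(s)
chars contribute 3×2 = 6; each union adds +2; each star adds +2
Total: 6 + 0 + 2 = 8 states


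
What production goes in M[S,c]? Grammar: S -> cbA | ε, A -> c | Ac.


For [S, c]: 'c' ∈ FIRST(cbA)
Entry: S -> cbA


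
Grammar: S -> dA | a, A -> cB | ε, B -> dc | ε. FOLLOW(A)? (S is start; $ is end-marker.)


$ ∈ FOLLOW(S). For each A -> αBβ: add FIRST(β)\{ε} to FOLLOW(B); if β nullable, add FOLLOW(A).
FOLLOW(A) = {$}


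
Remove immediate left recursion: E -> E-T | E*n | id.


Left-recursive alternatives: E-T, E*n; non-recursive: id
Introduce E': E -> idE', E' -> -TE' | *nE' | ε


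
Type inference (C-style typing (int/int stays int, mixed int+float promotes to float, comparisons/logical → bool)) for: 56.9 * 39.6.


Operand types: float * float
Rule: mixed int/float promotes to float; int/int stays int
Result type: float


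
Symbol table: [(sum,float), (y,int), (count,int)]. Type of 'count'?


Lookup 'count' → type int


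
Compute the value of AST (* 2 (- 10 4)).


Evaluate inner: (- 10 4) = 6
Evaluate root: (* 2 6) = 12
Result: 12


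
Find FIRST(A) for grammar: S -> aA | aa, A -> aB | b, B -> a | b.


Per alternative of A: FIRST(aB) = {a}; FIRST(b) = {b}
FIRST(A) = {a, b}


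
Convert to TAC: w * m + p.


Break into single-operator statements:
t1 = w * m
t2 = t1 + p


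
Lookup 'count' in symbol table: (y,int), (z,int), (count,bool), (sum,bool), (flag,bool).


Lookup 'count' → type bool


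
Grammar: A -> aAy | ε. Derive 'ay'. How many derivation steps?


Derivation: A => aAy => ay
Steps: 2


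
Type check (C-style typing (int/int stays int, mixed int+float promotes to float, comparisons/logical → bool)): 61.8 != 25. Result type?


Operand types: float != int
Rule: comparison yields bool
Result type: bool


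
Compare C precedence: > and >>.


'>>' is shift (level 8); '>' is relational (level 7)
Higher level binds tighter
'>>' has higher precedence than '>'


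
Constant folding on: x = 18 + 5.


18 + 5 = 23 at compile time
Optimized: x = 23


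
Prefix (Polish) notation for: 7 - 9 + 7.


left-to-right (same/higher precedence on left): tree is (+ (- 7 9) 7)
Prefix: + - 7 9 7


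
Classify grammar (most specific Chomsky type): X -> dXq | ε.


Single nonterminal LHS, but d^n q^n is not regular
Classification: Type 2 (Context-Free)


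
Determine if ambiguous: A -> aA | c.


right-linear, alternatives start with distinct terminals 'a' vs 'c': unique leftmost derivation
Unambiguous


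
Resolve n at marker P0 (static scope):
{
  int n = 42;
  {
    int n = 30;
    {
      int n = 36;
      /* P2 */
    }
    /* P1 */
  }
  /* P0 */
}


n declared in the same block as P0
n = 42


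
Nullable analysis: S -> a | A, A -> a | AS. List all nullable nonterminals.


A nonterminal is nullable iff some alternative derives ε (directly, or every symbol in it is nullable)
Nullable: {}


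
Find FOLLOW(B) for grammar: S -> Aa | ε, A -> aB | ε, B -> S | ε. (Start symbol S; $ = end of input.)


$ ∈ FOLLOW(S). For each A -> αBβ: add FIRST(β)\{ε} to FOLLOW(B); if β nullable, add FOLLOW(A).
FOLLOW(B) = {a}
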